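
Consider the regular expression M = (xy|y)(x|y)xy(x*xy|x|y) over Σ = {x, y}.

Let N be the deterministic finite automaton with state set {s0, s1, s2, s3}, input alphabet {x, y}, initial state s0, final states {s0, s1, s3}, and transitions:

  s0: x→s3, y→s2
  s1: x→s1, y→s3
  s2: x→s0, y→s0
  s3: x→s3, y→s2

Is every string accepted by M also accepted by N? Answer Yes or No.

No

The string yxxyxy is in L(M) but not in L(N).
So L(M) ⊄ L(N).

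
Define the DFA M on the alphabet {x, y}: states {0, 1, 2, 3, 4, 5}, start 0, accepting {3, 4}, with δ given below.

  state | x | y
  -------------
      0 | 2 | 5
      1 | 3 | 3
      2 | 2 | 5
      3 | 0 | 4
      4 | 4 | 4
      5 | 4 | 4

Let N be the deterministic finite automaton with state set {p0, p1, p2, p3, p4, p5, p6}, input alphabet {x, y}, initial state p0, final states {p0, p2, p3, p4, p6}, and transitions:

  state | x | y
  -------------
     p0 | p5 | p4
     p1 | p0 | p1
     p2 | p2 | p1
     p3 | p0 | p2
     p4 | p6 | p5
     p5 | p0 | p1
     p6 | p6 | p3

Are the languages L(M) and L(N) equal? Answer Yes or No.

The string yy is accepted by M but rejected by N.
So L(M) ≠ L(N).

No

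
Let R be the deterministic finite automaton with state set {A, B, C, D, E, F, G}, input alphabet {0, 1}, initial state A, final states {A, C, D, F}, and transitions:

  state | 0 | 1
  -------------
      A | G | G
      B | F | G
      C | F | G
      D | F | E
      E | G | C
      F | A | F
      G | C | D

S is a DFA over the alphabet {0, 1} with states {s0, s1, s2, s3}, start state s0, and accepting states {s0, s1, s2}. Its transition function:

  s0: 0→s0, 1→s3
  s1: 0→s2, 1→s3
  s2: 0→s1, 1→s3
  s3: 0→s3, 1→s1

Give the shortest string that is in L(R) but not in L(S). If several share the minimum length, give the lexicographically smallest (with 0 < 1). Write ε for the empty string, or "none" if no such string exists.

01

The string 01 is accepted by R but not by S.
No shorter string lies in the difference, and 01 is the lexicographically first length-2 string in L(R) \ L(S).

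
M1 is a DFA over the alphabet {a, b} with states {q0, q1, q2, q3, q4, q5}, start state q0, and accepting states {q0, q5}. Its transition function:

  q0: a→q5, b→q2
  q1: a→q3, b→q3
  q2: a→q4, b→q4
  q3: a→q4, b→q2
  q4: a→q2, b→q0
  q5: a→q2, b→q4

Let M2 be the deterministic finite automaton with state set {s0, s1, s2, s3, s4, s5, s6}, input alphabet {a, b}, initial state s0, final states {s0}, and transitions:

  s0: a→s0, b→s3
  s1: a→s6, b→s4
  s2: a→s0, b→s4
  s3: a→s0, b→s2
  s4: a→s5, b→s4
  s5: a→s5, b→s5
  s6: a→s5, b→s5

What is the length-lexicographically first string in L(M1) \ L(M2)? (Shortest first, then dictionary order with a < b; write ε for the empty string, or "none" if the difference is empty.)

The string abb is accepted by M1 but not by M2.
No shorter string lies in the difference, and abb is the lexicographically first length-3 string in L(M1) \ L(M2).

abb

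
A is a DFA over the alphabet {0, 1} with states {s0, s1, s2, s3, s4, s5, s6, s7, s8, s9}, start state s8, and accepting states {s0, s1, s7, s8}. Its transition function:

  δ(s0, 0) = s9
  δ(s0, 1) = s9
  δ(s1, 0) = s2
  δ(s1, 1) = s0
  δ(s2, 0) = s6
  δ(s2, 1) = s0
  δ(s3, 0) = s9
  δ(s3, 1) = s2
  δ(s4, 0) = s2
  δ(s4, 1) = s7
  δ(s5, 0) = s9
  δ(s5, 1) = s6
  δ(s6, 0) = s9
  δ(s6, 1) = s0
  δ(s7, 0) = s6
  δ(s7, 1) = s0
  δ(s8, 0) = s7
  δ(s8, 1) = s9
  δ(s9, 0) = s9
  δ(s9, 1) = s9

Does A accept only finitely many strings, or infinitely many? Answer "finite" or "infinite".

The useful states (reachable from s8 and able to reach an accepting state) are {s0, s6, s7, s8}.
Restricted to these states the transition graph has no cycle, so every accepting path has bounded length and L is finite.

finite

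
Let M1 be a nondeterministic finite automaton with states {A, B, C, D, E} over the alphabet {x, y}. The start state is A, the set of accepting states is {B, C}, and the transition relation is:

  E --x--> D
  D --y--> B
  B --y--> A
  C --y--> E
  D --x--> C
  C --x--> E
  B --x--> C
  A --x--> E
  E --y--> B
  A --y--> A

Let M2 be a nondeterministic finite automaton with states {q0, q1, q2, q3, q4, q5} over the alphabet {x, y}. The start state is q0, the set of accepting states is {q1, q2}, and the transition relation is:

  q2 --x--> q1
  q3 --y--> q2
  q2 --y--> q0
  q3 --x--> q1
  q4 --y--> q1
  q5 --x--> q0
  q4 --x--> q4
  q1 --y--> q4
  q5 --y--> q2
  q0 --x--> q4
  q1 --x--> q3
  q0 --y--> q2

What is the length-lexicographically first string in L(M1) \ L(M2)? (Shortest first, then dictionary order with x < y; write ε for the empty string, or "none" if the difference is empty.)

xxx

The string xxx is accepted by M1 but not by M2.
No shorter string lies in the difference, and xxx is the lexicographically first length-3 string in L(M1) \ L(M2).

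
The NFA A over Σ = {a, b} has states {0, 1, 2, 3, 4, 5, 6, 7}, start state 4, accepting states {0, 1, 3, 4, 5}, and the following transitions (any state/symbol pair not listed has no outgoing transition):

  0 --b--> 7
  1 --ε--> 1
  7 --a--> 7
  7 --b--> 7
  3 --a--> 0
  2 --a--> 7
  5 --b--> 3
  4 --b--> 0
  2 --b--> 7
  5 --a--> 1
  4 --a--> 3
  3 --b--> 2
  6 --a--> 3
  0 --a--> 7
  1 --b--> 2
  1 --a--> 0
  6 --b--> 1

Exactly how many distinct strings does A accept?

The useful subgraph on states {0, 3, 4} is acyclic, so L(A) is finite; the longest accepting path visits 3 useful states, giving maximum string length 2.
Counting accepting paths from 4 by length: 1 of length 0, 2 of length 1, 1 of length 2. Total 4.

4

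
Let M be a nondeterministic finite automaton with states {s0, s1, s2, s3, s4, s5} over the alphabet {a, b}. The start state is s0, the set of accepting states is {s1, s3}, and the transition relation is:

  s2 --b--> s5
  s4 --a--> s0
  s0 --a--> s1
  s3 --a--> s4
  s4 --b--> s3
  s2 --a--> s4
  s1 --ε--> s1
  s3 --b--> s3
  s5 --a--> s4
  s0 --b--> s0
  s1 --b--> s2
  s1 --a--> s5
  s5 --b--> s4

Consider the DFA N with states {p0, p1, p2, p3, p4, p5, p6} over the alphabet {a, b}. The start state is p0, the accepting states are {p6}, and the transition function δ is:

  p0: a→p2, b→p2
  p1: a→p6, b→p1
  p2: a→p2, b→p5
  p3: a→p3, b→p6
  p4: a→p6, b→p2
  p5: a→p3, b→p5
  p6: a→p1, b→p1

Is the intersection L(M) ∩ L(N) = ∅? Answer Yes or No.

The string abab is accepted by both M and N.
Hence L(M) ∩ L(N) ≠ ∅.

No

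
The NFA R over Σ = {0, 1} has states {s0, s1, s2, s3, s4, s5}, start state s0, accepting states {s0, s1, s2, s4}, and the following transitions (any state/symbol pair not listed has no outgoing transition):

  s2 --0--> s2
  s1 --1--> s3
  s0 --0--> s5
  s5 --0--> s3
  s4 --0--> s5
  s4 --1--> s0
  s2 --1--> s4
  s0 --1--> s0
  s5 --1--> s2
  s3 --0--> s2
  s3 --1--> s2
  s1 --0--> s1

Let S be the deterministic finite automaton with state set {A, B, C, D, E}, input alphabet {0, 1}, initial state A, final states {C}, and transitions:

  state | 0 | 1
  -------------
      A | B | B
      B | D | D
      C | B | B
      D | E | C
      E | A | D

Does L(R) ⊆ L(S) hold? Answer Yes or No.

No

The empty string ε is in L(R) but not in L(S).
So L(R) ⊄ L(S).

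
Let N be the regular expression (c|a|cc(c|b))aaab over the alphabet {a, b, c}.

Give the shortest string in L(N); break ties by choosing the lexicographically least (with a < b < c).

By inspection of the expression, no string of length less than 5 matches, and aaaab is the lexicographically first match of length 5.

aaaab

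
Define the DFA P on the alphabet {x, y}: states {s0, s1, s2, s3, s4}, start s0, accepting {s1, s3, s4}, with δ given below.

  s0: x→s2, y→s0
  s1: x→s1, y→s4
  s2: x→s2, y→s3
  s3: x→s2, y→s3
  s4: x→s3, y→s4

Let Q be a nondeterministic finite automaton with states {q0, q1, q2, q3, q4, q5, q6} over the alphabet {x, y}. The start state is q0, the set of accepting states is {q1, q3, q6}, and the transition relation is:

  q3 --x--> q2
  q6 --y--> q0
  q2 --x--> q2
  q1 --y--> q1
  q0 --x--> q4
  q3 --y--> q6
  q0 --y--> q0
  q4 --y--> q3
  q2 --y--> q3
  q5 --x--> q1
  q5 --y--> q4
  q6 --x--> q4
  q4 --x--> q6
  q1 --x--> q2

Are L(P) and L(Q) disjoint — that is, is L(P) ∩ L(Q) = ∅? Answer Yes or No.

No

The string xy is accepted by both P and Q.
Hence L(P) ∩ L(Q) ≠ ∅.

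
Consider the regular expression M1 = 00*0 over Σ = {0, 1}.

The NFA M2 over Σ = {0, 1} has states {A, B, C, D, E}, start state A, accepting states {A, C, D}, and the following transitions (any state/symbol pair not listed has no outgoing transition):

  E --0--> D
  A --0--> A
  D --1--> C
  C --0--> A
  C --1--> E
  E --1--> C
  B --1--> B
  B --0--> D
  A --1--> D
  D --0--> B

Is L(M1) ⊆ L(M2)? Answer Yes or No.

Converting the expression M1 to a DFA (subset construction, then merging equivalent states) gives the minimal DFA with states {r0, r1, r2, r3}, start state r0, accepting states {r3} and transitions r0: 0→r1, 1→r2; r1: 0→r3, 1→r2; r2: 0→r2, 1→r2; r3: 0→r3, 1→r2.
Exploring the product automaton M1 × M2 from the start pair (r0, A), following both machines on each input symbol, reaches 8 state pairs: (r0, A), (r1, A), (r2, D), (r3, A), (r2, B), (r2, C), (r2, A), (r2, E).
M1 accepts in {r3} and M2 accepts in {A, C, D}. The reachable pairs whose M1-component is accepting are (r3, A); in each of them the M2-component is accepting too, so the product for L(M1) \ L(M2) (M1-component accepting, M2-component rejecting) has no reachable accepting pair and the difference is empty.
Hence every string in L(M1) is also in L(M2).

Yes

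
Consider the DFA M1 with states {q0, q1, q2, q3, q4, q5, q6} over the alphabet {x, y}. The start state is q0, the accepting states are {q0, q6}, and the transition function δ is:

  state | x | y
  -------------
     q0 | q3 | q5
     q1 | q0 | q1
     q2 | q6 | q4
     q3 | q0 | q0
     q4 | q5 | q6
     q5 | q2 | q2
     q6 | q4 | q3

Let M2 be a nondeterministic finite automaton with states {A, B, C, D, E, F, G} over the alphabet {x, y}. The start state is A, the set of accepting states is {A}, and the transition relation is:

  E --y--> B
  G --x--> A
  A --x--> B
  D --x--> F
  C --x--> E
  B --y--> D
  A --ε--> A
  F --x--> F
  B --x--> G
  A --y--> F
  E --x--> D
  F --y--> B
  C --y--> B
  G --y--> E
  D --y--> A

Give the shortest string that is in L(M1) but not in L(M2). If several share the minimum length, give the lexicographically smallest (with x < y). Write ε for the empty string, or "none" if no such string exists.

The string xx is accepted by M1 but not by M2.
No shorter string lies in the difference, and xx is the lexicographically first length-2 string in L(M1) \ L(M2).

xx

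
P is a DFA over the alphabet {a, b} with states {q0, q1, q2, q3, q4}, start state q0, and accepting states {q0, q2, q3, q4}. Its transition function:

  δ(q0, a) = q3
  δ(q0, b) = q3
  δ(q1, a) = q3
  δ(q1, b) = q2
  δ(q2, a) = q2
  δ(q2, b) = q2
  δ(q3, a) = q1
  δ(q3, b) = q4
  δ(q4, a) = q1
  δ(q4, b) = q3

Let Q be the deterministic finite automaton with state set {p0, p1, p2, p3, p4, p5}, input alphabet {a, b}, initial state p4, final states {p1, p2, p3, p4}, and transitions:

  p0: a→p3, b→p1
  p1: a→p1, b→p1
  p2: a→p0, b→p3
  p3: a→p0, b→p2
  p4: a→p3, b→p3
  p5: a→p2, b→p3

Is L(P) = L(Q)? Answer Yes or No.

Yes

Exploring the product automaton P × Q from the start pair (q0, p4), following both machines on each input symbol, reaches 5 state pairs: (q0, p4), (q3, p3), (q1, p0), (q4, p2), (q2, p1).
P accepts in {q0, q2, q3, q4} and Q accepts in {p1, p2, p3, p4}. In every reachable pair the two components are either both accepting — (q0, p4), (q3, p3), (q4, p2), (q2, p1) — or both non-accepting, so no string is accepted by exactly one of the machines: L(P) \ L(Q) and L(Q) \ L(P) are both empty.
Hence every string is accepted by P iff it is accepted by Q, and the two languages coincide.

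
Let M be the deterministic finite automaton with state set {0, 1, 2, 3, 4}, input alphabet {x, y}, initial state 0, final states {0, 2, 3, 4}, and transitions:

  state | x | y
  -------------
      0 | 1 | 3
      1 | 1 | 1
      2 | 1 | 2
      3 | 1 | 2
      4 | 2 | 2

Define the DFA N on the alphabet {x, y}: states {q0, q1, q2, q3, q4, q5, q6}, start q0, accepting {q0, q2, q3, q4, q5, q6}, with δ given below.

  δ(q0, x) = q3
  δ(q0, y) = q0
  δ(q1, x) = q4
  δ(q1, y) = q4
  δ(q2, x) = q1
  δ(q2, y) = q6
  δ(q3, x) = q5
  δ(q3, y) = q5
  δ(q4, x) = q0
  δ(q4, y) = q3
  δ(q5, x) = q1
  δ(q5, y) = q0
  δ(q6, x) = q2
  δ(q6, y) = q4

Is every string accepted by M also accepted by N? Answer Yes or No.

Exploring the product automaton M × N from the start pair (0, q0), following both machines on each input symbol, reaches 8 state pairs: (0, q0), (1, q3), (3, q0), (1, q5), (2, q0), (1, q1), (1, q0), (1, q4).
M accepts in {0, 2, 3, 4} and N accepts in {q0, q2, q3, q4, q5, q6}. The reachable pairs whose M-component is accepting are (0, q0), (3, q0), (2, q0); in each of them the N-component is accepting too, so the product for L(M) \ L(N) (M-component accepting, N-component rejecting) has no reachable accepting pair and the difference is empty.
Hence every string in L(M) is also in L(N).

Yes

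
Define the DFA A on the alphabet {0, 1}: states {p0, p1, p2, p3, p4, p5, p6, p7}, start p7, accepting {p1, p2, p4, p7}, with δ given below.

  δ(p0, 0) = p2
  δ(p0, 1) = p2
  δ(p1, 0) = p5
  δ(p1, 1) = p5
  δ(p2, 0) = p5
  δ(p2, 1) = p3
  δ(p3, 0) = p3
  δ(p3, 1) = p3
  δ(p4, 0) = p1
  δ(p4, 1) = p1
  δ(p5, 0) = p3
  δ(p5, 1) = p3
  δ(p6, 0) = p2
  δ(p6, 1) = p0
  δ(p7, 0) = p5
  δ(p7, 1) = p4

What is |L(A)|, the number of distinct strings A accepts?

4

The useful subgraph on states {p1, p4, p7} is acyclic, so L(A) is finite; the longest accepting path visits 3 useful states, giving maximum string length 2.
Counting accepting paths from p7 by length: 1 of length 0, 1 of length 1, 2 of length 2. Total 4.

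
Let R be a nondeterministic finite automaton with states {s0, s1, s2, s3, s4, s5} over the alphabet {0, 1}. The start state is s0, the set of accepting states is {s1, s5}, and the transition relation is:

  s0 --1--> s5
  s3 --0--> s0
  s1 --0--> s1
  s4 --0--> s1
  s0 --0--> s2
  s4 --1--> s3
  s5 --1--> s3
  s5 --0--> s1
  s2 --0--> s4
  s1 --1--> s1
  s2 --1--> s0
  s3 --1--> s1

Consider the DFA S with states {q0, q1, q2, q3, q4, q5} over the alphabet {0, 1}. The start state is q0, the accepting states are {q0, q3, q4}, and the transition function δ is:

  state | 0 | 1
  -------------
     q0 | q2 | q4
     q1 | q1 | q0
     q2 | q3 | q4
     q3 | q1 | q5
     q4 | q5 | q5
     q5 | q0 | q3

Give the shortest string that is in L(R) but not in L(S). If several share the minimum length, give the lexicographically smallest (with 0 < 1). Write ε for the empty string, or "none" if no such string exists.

The string 10 is accepted by R but not by S.
No shorter string lies in the difference, and 10 is the lexicographically first length-2 string in L(R) \ L(S).

10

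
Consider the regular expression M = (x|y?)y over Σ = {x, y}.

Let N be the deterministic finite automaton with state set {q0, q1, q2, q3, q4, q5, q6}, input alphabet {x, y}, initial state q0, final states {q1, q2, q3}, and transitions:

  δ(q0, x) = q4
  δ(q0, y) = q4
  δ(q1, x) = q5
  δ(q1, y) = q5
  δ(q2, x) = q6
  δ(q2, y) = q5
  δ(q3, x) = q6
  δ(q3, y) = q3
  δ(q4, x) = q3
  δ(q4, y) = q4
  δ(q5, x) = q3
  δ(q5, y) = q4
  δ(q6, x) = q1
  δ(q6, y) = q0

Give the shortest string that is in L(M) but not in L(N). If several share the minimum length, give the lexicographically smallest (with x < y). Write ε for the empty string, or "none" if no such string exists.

The string y is accepted by M but not by N.
No shorter string lies in the difference, and y is the lexicographically first length-1 string in L(M) \ L(N).

y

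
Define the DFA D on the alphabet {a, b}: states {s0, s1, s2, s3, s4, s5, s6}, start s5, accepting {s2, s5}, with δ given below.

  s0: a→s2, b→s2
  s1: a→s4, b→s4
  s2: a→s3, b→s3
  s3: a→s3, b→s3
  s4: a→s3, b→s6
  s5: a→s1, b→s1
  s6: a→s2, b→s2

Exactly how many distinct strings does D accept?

The useful subgraph on states {s1, s2, s4, s5, s6} is acyclic, so L(D) is finite; the longest accepting path visits 5 useful states, giving maximum string length 4.
Counting accepting paths from s5 by length: 1 of length 0, 8 of length 4. Total 9.

9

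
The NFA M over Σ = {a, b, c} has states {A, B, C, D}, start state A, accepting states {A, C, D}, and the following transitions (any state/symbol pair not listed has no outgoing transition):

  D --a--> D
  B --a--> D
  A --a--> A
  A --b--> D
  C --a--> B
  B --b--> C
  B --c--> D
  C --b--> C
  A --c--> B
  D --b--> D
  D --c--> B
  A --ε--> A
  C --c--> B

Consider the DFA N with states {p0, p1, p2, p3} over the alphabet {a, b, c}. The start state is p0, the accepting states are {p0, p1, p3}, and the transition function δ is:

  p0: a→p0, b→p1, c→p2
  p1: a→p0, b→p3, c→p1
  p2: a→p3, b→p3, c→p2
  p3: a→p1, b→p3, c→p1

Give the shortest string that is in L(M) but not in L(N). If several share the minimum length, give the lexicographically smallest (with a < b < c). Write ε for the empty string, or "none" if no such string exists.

The string cc is accepted by M but not by N.
No shorter string lies in the difference, and cc is the lexicographically first length-2 string in L(M) \ L(N).

cc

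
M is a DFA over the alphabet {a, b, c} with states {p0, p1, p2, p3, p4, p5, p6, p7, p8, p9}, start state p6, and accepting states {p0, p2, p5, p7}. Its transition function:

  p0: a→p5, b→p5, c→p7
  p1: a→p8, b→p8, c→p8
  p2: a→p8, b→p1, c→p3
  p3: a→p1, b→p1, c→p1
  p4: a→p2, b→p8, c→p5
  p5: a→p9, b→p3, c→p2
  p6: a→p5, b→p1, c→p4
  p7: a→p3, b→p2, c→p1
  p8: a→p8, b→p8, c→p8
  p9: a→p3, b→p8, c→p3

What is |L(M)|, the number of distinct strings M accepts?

5

The useful subgraph on states {p2, p4, p5, p6} is acyclic, so L(M) is finite; the longest accepting path visits 4 useful states, giving maximum string length 3.
Counting accepting paths from p6 by length: 1 of length 1, 3 of length 2, 1 of length 3. Total 5.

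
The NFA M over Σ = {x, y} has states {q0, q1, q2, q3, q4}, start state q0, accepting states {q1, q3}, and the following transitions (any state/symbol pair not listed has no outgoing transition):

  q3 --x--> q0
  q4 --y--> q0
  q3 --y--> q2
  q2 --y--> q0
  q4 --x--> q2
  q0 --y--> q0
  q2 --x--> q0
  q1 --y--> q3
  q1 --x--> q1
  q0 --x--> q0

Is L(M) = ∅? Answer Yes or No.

The states reachable from the start state are {q0}.
None of the accepting states {q1, q3} is reachable, so no string is accepted and L(M) = ∅.

Yes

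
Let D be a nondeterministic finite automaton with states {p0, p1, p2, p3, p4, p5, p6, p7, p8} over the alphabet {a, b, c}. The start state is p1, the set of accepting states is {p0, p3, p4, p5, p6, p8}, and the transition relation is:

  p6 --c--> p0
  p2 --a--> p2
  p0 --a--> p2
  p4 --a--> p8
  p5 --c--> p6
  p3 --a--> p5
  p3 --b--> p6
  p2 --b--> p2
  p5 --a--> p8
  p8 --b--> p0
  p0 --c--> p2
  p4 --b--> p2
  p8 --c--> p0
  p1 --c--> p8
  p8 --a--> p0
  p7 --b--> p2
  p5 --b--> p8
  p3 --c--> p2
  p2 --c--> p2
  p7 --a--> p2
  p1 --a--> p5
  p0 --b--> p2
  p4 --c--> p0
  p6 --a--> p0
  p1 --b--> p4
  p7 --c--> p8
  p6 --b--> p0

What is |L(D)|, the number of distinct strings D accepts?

The useful subgraph on states {p0, p1, p4, p5, p6, p8} is acyclic, so L(D) is finite; the longest accepting path visits 4 useful states, giving maximum string length 3.
Counting accepting paths from p1 by length: 3 of length 1, 8 of length 2, 12 of length 3. Total 23.

23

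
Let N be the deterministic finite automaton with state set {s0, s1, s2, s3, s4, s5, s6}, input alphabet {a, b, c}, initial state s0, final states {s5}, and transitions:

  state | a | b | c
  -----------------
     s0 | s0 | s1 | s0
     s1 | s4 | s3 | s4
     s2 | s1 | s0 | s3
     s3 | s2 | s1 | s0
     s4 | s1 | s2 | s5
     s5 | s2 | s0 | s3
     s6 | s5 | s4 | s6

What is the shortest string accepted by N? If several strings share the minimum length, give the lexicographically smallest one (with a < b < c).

A breadth-first search from s0 reaches an accepting state first via the path s0 → s1 → s4 → s5 on input bac.
No string of length < 3 is accepted (BFS exhausts all shorter strings without reaching an accepting state), and bac is the lexicographically least accepting string of length 3.

bac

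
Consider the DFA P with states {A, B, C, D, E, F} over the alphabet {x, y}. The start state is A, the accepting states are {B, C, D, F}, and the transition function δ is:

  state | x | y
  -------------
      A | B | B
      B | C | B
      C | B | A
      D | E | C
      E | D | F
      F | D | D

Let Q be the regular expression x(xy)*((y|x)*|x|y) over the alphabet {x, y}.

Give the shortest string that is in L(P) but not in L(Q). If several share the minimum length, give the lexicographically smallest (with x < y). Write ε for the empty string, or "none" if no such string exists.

The string y is accepted by P but not by Q.
No shorter string lies in the difference, and y is the lexicographically first length-1 string in L(P) \ L(Q).

y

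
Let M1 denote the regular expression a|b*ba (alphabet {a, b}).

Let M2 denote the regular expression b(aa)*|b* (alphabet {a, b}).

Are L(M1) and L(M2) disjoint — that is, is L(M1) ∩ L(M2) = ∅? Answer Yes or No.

Yes

Converting the expression M1 to a DFA (subset construction, then merging equivalent states) gives the minimal DFA with states {r0, r1, r2}, start state r0, accepting states {r1} and transitions r0: a→r1, b→r0; r1: a→r2, b→r2; r2: a→r2, b→r2.
Converting the expression M2 to a DFA (subset construction, then merging equivalent states) gives the minimal DFA with states {t0, t1, t2, t3, t4, t5}, start state t0, accepting states {t0, t2, t4, t5} and transitions t0: a→t1, b→t2; t1: a→t1, b→t1; t2: a→t3, b→t4; t3: a→t5, b→t1; t4: a→t1, b→t4; t5: a→t3, b→t1.
Exploring the product automaton M1 × M2 from the start pair (r0, t0), following both machines on each input symbol, reaches 8 state pairs: (r0, t0), (r1, t1), (r0, t2), (r2, t1), (r1, t3), (r0, t4), (r2, t5), (r2, t3).
M1 accepts in {r1} and M2 accepts in {t0, t2, t4, t5}; no reachable pair has both components accepting, so no string drives both machines to acceptance simultaneously and L(M1) ∩ L(M2) = ∅.
So no string is accepted by both, and the intersection is empty.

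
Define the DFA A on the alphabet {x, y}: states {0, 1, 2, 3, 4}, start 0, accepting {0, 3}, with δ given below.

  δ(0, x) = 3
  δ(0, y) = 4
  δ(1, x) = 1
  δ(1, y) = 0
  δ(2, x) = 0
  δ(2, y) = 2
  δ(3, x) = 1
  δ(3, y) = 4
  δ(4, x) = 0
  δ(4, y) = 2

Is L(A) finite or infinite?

State 0 is reachable from the start and can reach an accepting state, and it lies on the cycle 0 → 3 → 1 → 0.
Traversing that cycle any number of times yields accepted strings of unbounded length, so the language is infinite.

infinite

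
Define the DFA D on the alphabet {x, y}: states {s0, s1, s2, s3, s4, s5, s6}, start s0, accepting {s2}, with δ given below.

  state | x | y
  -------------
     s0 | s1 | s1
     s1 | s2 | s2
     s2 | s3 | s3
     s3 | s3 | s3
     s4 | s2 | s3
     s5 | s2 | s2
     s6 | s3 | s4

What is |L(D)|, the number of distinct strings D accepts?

The useful subgraph on states {s0, s1, s2} is acyclic, so L(D) is finite; the longest accepting path visits 3 useful states, giving maximum string length 2.
Counting accepting paths from s0 by length: 4 of length 2. Total 4.

4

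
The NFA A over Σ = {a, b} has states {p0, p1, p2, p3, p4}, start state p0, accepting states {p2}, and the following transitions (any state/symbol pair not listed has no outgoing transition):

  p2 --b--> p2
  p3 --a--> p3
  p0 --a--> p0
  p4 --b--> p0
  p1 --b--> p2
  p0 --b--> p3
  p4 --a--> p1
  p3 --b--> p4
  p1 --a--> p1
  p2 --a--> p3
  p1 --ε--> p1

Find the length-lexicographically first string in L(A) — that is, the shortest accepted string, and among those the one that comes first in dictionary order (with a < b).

A breadth-first search from p0 reaches an accepting state first via the path p0 → p3 → p4 → p1 → p2 on input bbab.
No string of length < 4 is accepted (BFS exhausts all shorter strings without reaching an accepting state), and bbab is the lexicographically least accepting string of length 4.

bbab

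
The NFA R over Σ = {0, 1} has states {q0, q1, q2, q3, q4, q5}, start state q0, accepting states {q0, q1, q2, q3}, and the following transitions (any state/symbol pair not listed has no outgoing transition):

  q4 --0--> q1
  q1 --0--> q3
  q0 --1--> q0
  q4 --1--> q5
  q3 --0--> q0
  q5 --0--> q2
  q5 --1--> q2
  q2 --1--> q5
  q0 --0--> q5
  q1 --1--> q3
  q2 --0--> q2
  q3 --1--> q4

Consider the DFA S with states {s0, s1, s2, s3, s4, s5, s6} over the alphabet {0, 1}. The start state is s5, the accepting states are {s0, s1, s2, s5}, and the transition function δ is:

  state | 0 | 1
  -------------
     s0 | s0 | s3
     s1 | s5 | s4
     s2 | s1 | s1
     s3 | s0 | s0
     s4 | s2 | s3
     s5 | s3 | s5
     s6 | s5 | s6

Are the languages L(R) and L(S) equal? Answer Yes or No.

Exploring the product automaton R × S from the start pair (q0, s5), following both machines on each input symbol, reaches 3 state pairs: (q0, s5), (q5, s3), (q2, s0).
R accepts in {q0, q1, q2, q3} and S accepts in {s0, s1, s2, s5}. In every reachable pair the two components are either both accepting — (q0, s5), (q2, s0) — or both non-accepting, so no string is accepted by exactly one of the machines: L(R) \ L(S) and L(S) \ L(R) are both empty.
Hence every string is accepted by R iff it is accepted by S, and the two languages coincide.

Yes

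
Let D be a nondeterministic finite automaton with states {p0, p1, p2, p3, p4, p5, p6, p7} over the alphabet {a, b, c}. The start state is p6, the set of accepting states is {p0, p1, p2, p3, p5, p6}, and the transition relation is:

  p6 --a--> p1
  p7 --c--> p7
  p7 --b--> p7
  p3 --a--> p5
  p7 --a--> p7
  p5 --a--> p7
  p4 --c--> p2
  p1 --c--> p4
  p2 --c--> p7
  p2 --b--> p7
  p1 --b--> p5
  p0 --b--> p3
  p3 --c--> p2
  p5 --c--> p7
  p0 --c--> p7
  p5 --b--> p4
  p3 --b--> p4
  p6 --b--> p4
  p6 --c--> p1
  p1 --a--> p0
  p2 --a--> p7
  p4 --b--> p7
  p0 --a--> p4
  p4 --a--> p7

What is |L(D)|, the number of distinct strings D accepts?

24

The useful subgraph on states {p0, p1, p2, p3, p4, p5, p6} is acyclic, so L(D) is finite; the longest accepting path visits 7 useful states, giving maximum string length 6.
Counting accepting paths from p6 by length: 1 of length 0, 2 of length 1, 5 of length 2, 4 of length 3, 8 of length 4, 2 of length 5, 2 of length 6. Total 24.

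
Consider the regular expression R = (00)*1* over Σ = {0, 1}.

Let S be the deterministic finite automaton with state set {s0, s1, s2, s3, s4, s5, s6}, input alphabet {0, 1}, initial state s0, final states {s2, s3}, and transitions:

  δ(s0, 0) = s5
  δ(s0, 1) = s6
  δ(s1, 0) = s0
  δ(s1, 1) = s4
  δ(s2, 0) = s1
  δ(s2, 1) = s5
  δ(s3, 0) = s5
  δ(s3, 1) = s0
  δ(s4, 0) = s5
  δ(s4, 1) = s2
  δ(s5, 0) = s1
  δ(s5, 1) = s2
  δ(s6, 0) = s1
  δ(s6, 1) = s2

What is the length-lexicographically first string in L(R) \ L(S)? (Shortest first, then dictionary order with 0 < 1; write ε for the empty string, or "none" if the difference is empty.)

ε

The empty string ε is accepted by R but not by S.
Since ε is the unique shortest string, it is the required witness.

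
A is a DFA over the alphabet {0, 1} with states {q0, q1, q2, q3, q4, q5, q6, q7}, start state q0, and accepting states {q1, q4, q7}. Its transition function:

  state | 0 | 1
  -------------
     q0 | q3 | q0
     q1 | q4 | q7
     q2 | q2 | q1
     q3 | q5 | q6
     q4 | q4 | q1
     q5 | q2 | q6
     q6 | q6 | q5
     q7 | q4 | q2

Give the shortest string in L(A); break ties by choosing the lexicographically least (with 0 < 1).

A breadth-first search from q0 reaches an accepting state first via the path q0 → q3 → q5 → q2 → q1 on input 0001.
No string of length < 4 is accepted (BFS exhausts all shorter strings without reaching an accepting state), and 0001 is the lexicographically least accepting string of length 4.

0001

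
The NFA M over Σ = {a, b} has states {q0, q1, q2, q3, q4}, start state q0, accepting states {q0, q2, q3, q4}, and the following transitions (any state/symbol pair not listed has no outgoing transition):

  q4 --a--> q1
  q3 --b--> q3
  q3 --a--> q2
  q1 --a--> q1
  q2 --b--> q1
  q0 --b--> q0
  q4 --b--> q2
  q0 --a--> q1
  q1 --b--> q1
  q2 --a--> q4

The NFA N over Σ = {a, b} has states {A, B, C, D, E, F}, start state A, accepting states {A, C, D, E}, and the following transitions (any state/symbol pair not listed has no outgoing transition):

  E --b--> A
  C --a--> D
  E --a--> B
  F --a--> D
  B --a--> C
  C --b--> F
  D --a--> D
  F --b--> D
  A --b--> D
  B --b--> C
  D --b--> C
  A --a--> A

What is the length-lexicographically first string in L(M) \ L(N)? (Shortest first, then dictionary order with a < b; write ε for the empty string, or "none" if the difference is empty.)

The string bbb is accepted by M but not by N.
No shorter string lies in the difference, and bbb is the lexicographically first length-3 string in L(M) \ L(N).

bbb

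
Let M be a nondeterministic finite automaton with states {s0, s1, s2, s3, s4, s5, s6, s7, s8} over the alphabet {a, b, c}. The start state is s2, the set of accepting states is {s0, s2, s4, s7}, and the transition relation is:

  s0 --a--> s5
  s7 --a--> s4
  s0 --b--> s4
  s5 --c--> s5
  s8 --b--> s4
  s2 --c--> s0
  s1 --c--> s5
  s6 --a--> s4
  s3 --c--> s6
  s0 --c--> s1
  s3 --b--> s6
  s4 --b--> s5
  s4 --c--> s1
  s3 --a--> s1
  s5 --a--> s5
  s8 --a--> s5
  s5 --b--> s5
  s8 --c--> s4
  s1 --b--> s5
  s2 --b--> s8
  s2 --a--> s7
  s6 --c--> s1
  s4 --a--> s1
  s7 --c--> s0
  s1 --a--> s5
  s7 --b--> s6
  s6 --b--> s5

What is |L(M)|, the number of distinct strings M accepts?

The useful subgraph on states {s0, s2, s4, s6, s7, s8} is acyclic, so L(M) is finite; the longest accepting path visits 4 useful states, giving maximum string length 3.
Counting accepting paths from s2 by length: 1 of length 0, 2 of length 1, 5 of length 2, 2 of length 3. Total 10.

10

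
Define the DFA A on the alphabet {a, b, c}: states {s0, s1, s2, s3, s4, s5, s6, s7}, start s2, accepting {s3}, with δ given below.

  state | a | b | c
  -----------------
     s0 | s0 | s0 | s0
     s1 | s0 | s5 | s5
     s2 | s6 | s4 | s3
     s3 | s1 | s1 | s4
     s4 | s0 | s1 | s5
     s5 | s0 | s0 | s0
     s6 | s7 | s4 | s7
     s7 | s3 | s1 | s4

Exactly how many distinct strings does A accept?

3

The useful subgraph on states {s2, s3, s6, s7} is acyclic, so L(A) is finite; the longest accepting path visits 4 useful states, giving maximum string length 3.
Counting accepting paths from s2 by length: 1 of length 1, 2 of length 3. Total 3.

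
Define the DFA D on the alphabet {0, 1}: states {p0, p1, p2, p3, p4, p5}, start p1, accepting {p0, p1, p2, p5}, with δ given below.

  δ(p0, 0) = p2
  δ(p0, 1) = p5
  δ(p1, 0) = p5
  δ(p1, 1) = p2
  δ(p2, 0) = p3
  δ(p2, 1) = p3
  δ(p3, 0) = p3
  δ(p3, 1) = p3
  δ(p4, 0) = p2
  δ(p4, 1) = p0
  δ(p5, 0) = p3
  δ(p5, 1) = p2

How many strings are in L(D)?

4

The useful subgraph on states {p1, p2, p5} is acyclic, so L(D) is finite; the longest accepting path visits 3 useful states, giving maximum string length 2.
Counting accepting paths from p1 by length: 1 of length 0, 2 of length 1, 1 of length 2. Total 4.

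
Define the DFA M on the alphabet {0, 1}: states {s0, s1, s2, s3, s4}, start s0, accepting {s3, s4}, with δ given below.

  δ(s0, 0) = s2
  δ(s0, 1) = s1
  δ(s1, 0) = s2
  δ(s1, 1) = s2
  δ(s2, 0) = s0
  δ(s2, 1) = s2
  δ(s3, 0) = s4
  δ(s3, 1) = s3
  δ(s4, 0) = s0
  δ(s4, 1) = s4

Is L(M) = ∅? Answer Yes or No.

Yes

The states reachable from the start state are {s0, s1, s2}.
None of the accepting states {s3, s4} is reachable, so no string is accepted and L(M) = ∅.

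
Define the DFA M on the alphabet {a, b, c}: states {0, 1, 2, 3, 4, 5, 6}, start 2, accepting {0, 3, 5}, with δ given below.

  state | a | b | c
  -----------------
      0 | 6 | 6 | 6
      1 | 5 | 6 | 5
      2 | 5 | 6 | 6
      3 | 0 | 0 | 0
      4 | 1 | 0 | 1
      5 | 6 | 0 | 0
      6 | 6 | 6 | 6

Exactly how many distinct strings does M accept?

3

The useful subgraph on states {0, 2, 5} is acyclic, so L(M) is finite; the longest accepting path visits 3 useful states, giving maximum string length 2.
Counting accepting paths from 2 by length: 1 of length 1, 2 of length 2. Total 3.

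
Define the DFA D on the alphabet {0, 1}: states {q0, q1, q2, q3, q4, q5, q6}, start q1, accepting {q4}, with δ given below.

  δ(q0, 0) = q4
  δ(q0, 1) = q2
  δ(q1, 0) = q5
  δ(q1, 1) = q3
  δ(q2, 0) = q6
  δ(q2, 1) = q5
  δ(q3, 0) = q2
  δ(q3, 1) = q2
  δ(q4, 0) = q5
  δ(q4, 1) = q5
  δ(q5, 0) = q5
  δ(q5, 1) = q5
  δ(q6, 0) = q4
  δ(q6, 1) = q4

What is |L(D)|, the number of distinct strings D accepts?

The useful subgraph on states {q1, q2, q3, q4, q6} is acyclic, so L(D) is finite; the longest accepting path visits 5 useful states, giving maximum string length 4.
Counting accepting paths from q1 by length: 4 of length 4. Total 4.

4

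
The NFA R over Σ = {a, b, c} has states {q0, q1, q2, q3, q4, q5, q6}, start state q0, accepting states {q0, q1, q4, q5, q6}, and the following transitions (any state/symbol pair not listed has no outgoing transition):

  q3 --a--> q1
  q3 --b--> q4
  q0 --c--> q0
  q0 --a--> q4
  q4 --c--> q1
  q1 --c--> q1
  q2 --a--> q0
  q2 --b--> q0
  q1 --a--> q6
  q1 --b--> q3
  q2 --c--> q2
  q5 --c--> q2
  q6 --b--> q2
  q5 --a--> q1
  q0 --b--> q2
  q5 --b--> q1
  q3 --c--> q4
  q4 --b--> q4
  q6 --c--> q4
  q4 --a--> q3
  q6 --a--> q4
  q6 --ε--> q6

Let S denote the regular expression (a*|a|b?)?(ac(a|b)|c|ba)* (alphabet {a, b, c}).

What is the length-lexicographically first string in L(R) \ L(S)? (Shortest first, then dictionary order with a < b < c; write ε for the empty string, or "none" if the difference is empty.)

The string ab is accepted by R but not by S.
No shorter string lies in the difference, and ab is the lexicographically first length-2 string in L(R) \ L(S).

ab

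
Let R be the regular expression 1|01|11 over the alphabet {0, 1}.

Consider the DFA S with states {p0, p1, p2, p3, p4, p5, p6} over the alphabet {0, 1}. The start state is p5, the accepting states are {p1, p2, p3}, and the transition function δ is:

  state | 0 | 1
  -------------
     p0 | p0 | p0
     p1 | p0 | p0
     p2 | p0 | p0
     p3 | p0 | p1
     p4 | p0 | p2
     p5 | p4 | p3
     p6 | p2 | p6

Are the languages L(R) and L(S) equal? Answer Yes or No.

Converting the expression R to a DFA (subset construction, then merging equivalent states) gives the minimal DFA with states {r0, r1, r2, r3, r4}, start state r0, accepting states {r2, r4} and transitions r0: 0→r1, 1→r2; r1: 0→r3, 1→r4; r2: 0→r3, 1→r4; r3: 0→r3, 1→r3; r4: 0→r3, 1→r3.
Exploring the product automaton R × S from the start pair (r0, p5), following both machines on each input symbol, reaches 6 state pairs: (r0, p5), (r1, p4), (r2, p3), (r3, p0), (r4, p2), (r4, p1).
R accepts in {r2, r4} and S accepts in {p1, p2, p3}. In every reachable pair the two components are either both accepting — (r2, p3), (r4, p2), (r4, p1) — or both non-accepting, so no string is accepted by exactly one of the machines: L(R) \ L(S) and L(S) \ L(R) are both empty.
Hence every string is accepted by R iff it is accepted by S, and the two languages coincide.

Yes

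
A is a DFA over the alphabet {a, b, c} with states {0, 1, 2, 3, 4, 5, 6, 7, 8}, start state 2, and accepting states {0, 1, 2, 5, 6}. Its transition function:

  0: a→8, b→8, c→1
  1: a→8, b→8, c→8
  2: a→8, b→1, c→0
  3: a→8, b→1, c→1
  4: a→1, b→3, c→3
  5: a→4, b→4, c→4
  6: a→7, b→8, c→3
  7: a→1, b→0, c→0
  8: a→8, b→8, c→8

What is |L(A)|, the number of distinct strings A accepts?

4

The useful subgraph on states {0, 1, 2} is acyclic, so L(A) is finite; the longest accepting path visits 3 useful states, giving maximum string length 2.
Counting accepting paths from 2 by length: 1 of length 0, 2 of length 1, 1 of length 2. Total 4.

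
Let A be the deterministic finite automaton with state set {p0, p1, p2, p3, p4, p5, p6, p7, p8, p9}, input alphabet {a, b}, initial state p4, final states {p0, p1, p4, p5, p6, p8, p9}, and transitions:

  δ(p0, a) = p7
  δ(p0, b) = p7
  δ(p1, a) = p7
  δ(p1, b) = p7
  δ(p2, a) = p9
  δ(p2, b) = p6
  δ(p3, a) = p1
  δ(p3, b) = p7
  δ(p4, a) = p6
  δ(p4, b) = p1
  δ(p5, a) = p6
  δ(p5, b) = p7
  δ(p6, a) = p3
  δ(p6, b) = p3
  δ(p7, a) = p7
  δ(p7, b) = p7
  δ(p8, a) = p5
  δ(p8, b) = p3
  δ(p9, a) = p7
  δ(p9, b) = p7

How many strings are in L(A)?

The useful subgraph on states {p1, p3, p4, p6} is acyclic, so L(A) is finite; the longest accepting path visits 4 useful states, giving maximum string length 3.
Counting accepting paths from p4 by length: 1 of length 0, 2 of length 1, 2 of length 3. Total 5.

5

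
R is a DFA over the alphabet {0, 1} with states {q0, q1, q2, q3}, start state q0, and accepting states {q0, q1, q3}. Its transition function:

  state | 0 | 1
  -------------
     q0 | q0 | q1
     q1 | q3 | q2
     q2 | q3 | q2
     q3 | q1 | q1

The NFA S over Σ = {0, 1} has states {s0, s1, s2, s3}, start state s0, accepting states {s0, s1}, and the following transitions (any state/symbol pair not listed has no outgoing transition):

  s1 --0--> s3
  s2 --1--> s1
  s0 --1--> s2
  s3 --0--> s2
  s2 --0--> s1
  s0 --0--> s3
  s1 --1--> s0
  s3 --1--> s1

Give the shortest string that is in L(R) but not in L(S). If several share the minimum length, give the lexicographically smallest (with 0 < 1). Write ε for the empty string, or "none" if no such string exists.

0

The string 0 is accepted by R but not by S.
No shorter string lies in the difference, and 0 is the lexicographically first length-1 string in L(R) \ L(S).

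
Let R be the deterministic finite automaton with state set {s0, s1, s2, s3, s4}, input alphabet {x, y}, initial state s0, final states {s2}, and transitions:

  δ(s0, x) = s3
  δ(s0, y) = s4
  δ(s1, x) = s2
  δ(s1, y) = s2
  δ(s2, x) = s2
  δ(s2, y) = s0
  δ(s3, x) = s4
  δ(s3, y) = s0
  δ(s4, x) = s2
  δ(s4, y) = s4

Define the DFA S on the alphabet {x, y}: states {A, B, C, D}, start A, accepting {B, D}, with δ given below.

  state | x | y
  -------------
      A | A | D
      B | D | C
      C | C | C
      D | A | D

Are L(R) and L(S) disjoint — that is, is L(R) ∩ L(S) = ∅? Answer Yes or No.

Exploring the product automaton R × S from the start pair (s0, A), following both machines on each input symbol, reaches 6 state pairs: (s0, A), (s3, A), (s4, D), (s4, A), (s0, D), (s2, A).
R accepts in {s2} and S accepts in {B, D}; no reachable pair has both components accepting, so no string drives both machines to acceptance simultaneously and L(R) ∩ L(S) = ∅.
So no string is accepted by both, and the intersection is empty.

Yes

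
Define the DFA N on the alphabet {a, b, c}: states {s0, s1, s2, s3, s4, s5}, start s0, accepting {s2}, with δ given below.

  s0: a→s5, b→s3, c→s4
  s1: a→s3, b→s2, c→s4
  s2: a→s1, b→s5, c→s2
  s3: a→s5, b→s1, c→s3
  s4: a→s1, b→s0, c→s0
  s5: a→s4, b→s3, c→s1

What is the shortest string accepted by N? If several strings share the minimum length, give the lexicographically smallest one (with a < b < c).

acb

A breadth-first search from s0 reaches an accepting state first via the path s0 → s5 → s1 → s2 on input acb.
No string of length < 3 is accepted (BFS exhausts all shorter strings without reaching an accepting state), and acb is the lexicographically least accepting string of length 3.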